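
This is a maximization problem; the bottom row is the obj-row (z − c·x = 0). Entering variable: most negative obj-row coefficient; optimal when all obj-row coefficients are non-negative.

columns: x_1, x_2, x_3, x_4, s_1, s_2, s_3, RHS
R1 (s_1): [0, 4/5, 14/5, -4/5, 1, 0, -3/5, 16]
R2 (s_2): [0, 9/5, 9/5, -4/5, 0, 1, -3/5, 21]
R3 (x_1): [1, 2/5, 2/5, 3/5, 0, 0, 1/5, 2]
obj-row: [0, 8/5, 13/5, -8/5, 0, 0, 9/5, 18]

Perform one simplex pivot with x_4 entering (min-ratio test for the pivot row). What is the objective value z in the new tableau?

70/3

Ratio test on column x_4 — row 1: entry -4/5 ≤ 0; row 2: entry -4/5 ≤ 0; row 3: 2/(3/5) = 10/3. Minimum is 10/3 at row 3 (x_1 leaves); pivot element 3/5.
Pivot on row 3; the obj-row RHS becomes 18 − (-8/5)·(10/3) = 70/3.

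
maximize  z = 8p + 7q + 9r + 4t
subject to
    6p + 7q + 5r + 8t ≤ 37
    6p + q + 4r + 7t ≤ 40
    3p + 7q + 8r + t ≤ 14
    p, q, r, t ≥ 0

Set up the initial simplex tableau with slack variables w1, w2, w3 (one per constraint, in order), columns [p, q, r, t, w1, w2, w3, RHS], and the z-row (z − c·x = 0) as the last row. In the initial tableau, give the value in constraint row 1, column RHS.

37

The RHS of constraint 1 is b_1 = 37.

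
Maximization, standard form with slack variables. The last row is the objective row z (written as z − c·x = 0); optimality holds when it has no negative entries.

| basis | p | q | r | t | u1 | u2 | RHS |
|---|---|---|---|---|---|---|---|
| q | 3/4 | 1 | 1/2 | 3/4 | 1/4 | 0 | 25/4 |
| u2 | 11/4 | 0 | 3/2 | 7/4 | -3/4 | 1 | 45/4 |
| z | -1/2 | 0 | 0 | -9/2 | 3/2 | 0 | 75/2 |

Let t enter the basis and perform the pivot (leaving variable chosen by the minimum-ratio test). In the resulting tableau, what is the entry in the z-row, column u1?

-3/7

Ratio test on column t — row 1: (25/4)/(3/4) = 25/3; row 2: (45/4)/(7/4) = 45/7. Minimum is 45/7 at row 2 (u2 leaves); pivot element 7/4.
Divide row 2 by 7/4; eliminate column t from the other rows.
z-row update in column u1: 3/2 − (-9/2)·(-3/7) = -3/7.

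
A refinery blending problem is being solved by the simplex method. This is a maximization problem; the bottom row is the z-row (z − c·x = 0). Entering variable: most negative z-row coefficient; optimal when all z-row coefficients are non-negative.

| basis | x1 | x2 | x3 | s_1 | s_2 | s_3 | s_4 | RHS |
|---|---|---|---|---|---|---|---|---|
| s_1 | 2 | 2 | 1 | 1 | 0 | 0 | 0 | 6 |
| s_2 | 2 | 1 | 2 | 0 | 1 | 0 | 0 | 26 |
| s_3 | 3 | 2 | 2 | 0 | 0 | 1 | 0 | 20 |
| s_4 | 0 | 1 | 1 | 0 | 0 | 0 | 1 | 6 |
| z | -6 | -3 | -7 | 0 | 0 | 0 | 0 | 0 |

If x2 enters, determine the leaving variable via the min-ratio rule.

s_1

Column x2 entries and ratios — s_1: 6/2 = 3; s_2: 26/1 = 26; s_3: 20/2 = 10; s_4: 6/1 = 6.
Smallest ratio is 3 in the row of s_1, so s_1 leaves.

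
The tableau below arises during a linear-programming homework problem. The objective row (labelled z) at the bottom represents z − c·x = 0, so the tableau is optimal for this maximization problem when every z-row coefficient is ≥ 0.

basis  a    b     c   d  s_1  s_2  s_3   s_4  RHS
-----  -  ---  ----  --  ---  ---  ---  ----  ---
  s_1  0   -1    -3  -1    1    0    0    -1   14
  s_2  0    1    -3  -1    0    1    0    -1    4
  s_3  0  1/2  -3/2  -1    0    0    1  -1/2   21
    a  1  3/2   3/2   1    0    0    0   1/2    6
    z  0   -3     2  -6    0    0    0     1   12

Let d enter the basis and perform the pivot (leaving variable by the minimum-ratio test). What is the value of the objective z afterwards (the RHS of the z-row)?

48

Ratio test on column d — row 1: entry -1 ≤ 0; row 2: entry -1 ≤ 0; row 3: entry -1 ≤ 0; row 4: 6/1 = 6. Minimum is 6 at row 4 (a leaves); pivot element 1.
Pivot on row 4; the z-row RHS becomes 12 − (-6)·6 = 48.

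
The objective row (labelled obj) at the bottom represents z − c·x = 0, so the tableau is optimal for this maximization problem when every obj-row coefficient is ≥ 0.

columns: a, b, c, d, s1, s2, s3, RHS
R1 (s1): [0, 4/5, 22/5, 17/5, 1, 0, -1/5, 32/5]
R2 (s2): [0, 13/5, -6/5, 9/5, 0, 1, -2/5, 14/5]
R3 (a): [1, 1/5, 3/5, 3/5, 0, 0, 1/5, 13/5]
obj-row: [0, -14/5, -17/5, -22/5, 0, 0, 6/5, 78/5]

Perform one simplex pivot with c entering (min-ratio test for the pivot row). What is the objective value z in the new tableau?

Ratio test on column c — row 1: (32/5)/(22/5) = 16/11; row 2: entry -6/5 ≤ 0; row 3: (13/5)/(3/5) = 13/3. Minimum is 16/11 at row 1 (s1 leaves); pivot element 22/5.
Pivot on row 1; the obj-row RHS becomes 78/5 − (-17/5)·(16/11) = 226/11.

226/11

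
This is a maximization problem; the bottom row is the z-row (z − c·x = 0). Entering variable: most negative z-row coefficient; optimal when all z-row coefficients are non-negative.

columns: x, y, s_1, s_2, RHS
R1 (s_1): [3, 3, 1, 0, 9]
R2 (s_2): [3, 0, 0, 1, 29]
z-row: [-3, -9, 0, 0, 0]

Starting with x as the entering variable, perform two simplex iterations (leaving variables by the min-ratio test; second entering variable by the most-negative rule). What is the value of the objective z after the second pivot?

27

Ratio test on column x — row 1: 9/3 = 3; row 2: 29/3 = 29/3. Minimum is 3 at row 1 (s_1 leaves); pivot element 3.
Pivot on row 1; the z-row RHS becomes 0 − (-3)·3 = 9.
Next entering variable (most negative z-row entry -6): y.
Ratio test on column y — row 1: 3/1 = 3; row 2: entry -3 ≤ 0. Minimum is 3 at row 1 (x leaves); pivot element 1.
After the second pivot the z-row RHS is 9 − (-6)·3 = 27.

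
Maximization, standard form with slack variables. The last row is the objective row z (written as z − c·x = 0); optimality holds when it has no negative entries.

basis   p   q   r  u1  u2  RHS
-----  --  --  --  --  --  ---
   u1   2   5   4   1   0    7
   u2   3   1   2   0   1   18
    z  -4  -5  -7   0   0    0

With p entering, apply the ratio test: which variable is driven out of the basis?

u1

Column p entries and ratios — u1: 7/2 = 7/2; u2: 18/3 = 6.
Smallest ratio is 7/2 in the row of u1, so u1 leaves.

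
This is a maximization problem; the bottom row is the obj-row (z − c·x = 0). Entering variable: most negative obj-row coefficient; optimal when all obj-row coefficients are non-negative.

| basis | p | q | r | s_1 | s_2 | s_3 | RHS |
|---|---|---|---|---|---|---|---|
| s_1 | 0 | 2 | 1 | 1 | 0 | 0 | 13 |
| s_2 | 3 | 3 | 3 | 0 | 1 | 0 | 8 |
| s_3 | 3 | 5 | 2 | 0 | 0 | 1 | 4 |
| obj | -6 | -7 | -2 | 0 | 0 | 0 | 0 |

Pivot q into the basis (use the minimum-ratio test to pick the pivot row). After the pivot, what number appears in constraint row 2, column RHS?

Ratio test on column q — row 1: 13/2 = 13/2; row 2: 8/3 = 8/3; row 3: 4/5 = 4/5. Minimum is 4/5 at row 3 (s_3 leaves); pivot element 5.
Divide row 3 by 5; eliminate column q from the other rows.
Row 2 update in column RHS: 8 − 3·(4/5) = 28/5.

28/5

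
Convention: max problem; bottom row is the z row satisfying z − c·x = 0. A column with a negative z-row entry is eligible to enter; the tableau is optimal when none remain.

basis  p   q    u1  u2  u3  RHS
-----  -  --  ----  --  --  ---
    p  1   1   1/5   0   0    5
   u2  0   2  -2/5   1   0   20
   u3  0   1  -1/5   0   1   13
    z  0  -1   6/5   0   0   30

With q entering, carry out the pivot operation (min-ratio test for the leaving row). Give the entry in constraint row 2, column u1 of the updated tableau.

Ratio test on column q — row 1: 5/1 = 5; row 2: 20/2 = 10; row 3: 13/1 = 13. Minimum is 5 at row 1 (p leaves); pivot element 1.
Divide row 1 by 1; eliminate column q from the other rows.
Row 2 update in column u1: -2/5 − 2·(1/5) = -4/5.

-4/5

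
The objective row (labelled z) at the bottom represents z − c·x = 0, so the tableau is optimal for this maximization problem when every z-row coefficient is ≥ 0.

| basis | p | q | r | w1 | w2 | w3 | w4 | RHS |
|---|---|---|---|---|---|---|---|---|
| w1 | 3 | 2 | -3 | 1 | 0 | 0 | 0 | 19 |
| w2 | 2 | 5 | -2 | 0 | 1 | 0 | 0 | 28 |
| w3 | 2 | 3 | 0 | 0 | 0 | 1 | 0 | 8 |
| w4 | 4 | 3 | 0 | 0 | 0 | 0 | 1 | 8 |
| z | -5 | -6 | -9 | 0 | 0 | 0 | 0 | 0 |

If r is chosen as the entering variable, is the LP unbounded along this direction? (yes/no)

Every constraint-row entry in column r is ≤ 0, so increasing r is unbounded.

yes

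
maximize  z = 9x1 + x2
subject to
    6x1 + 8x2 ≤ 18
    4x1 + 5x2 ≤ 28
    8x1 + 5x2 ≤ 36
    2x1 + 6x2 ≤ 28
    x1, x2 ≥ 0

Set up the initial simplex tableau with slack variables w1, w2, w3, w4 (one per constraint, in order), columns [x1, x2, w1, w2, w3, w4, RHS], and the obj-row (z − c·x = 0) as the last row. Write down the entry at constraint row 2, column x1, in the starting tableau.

4

Constraint 2 has coefficient 4 on x1.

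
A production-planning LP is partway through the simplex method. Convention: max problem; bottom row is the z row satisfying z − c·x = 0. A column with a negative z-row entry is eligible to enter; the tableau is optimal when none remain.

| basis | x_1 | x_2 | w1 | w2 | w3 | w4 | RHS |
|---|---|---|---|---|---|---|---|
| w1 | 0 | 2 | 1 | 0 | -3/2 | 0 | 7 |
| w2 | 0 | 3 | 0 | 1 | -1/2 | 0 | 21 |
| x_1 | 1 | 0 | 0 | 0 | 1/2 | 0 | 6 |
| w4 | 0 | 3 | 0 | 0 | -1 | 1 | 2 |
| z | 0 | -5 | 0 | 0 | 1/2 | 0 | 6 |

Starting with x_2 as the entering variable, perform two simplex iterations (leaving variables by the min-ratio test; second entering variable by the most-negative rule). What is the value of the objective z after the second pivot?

70/3

Ratio test on column x_2 — row 1: 7/2 = 7/2; row 2: 21/3 = 7; row 3: entry 0 ≤ 0; row 4: 2/3 = 2/3. Minimum is 2/3 at row 4 (w4 leaves); pivot element 3.
Pivot on row 4; the z-row RHS becomes 6 − (-5)·(2/3) = 28/3.
Next entering variable (most negative z-row entry -7/6): w3.
Ratio test on column w3 — row 1: entry -5/6 ≤ 0; row 2: 19/(1/2) = 38; row 3: 6/(1/2) = 12; row 4: entry -1/3 ≤ 0. Minimum is 12 at row 3 (x_1 leaves); pivot element 1/2.
After the second pivot the z-row RHS is 28/3 − (-7/6)·12 = 70/3.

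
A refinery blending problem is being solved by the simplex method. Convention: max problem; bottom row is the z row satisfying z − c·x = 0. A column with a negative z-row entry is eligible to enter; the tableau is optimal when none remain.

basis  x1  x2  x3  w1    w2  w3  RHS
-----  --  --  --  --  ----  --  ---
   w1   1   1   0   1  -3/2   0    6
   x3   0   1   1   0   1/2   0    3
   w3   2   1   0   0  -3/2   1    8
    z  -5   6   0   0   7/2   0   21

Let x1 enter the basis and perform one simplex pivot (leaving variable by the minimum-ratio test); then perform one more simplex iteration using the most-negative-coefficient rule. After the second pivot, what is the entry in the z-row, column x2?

9

Ratio test on column x1 — row 1: 6/1 = 6; row 2: entry 0 ≤ 0; row 3: 8/2 = 4. Minimum is 4 at row 3 (w3 leaves); pivot element 2.
Divide row 3 by 2; eliminate column x1 from the other rows.
Second iteration: most negative z-row entry is -1/4 in column w2, so w2 enters.
Ratio test on column w2 — row 1: entry -3/4 ≤ 0; row 2: 3/(1/2) = 6; row 3: entry -3/4 ≤ 0. Minimum is 6 at row 2 (x3 leaves); pivot element 1/2.
Divide row 2 by 1/2; eliminate column w2 from the other rows.
After both pivots, the entry at the z-row, column x2 is 9.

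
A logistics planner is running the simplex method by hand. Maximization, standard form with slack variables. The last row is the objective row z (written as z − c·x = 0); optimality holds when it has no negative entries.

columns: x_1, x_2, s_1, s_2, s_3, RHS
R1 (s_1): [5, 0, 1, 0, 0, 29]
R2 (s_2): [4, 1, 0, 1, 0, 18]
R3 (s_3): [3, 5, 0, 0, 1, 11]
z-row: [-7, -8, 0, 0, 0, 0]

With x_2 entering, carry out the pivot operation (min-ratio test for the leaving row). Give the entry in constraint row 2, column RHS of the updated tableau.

Ratio test on column x_2 — row 1: entry 0 ≤ 0; row 2: 18/1 = 18; row 3: 11/5 = 11/5. Minimum is 11/5 at row 3 (s_3 leaves); pivot element 5.
Divide row 3 by 5; eliminate column x_2 from the other rows.
Row 2 update in column RHS: 18 − 1·(11/5) = 79/5.

79/5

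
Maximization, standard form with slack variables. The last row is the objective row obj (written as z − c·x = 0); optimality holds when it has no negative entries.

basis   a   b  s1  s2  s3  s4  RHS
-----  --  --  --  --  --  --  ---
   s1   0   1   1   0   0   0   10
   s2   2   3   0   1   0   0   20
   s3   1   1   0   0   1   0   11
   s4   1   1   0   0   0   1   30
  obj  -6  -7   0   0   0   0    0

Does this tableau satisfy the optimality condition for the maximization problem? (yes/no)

no

The obj-row has a negative entry -7 in column b, so it is not optimal.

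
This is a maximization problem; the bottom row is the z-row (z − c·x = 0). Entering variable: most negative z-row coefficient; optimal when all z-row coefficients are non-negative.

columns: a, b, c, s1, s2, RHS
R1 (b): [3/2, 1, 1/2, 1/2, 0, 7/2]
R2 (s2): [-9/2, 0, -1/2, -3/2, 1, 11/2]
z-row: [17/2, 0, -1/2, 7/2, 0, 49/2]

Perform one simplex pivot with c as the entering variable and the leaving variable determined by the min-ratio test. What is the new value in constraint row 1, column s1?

1

Ratio test on column c — row 1: (7/2)/(1/2) = 7; row 2: entry -1/2 ≤ 0. Minimum is 7 at row 1 (b leaves); pivot element 1/2.
Divide row 1 by 1/2; eliminate column c from the other rows.
In the new row 1, the s1 entry is the old entry divided by the pivot: (1/2)/(1/2) = 1.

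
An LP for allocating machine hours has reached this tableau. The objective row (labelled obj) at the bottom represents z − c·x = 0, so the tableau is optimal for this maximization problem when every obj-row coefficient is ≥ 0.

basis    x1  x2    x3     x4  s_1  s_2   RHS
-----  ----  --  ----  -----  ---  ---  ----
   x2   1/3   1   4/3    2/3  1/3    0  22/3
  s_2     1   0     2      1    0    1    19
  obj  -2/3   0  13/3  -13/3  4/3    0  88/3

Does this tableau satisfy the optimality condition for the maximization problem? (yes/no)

no

The obj-row has a negative entry -13/3 in column x4, so it is not optimal.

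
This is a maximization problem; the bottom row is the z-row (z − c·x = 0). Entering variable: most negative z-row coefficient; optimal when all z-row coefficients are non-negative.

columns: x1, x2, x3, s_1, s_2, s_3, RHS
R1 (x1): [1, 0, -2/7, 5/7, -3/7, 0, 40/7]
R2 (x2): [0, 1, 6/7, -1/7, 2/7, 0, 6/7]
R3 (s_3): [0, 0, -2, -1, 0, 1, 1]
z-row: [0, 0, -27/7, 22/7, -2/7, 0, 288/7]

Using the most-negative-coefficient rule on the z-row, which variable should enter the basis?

Negative z-row entries: x3: -27/7, s_2: -2/7.
The most negative is -27/7 in column x3, so x3 enters.

x3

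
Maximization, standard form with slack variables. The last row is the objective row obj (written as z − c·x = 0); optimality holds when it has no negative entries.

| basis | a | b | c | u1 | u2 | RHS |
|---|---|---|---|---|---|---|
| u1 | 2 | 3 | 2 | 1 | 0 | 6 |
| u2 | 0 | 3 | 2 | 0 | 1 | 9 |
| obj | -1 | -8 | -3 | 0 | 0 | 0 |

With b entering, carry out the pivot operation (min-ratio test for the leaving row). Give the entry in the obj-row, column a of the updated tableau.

Ratio test on column b — row 1: 6/3 = 2; row 2: 9/3 = 3. Minimum is 2 at row 1 (u1 leaves); pivot element 3.
Divide row 1 by 3; eliminate column b from the other rows.
obj-row update in column a: -1 − (-8)·(2/3) = 13/3.

13/3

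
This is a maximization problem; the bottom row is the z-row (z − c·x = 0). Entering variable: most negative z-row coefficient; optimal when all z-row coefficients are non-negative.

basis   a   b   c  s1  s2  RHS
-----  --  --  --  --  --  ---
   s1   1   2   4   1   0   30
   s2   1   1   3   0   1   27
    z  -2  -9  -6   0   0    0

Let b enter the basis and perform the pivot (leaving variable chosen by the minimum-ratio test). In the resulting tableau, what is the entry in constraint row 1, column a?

1/2

Ratio test on column b — row 1: 30/2 = 15; row 2: 27/1 = 27. Minimum is 15 at row 1 (s1 leaves); pivot element 2.
Divide row 1 by 2; eliminate column b from the other rows.
In the new row 1, the a entry is the old entry divided by the pivot: 1/2 = 1/2.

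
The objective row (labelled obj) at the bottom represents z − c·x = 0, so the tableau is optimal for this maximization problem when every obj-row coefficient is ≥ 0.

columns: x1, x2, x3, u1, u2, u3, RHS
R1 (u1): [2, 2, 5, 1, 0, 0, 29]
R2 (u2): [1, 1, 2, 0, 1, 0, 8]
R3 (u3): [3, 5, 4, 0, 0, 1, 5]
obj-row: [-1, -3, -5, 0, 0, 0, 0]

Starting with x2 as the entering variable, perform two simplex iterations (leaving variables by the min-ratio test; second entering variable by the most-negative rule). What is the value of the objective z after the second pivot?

Ratio test on column x2 — row 1: 29/2 = 29/2; row 2: 8/1 = 8; row 3: 5/5 = 1. Minimum is 1 at row 3 (u3 leaves); pivot element 5.
Pivot on row 3; the obj-row RHS becomes 0 − (-3)·1 = 3.
Next entering variable (most negative obj-row entry -13/5): x3.
Ratio test on column x3 — row 1: 27/(17/5) = 135/17; row 2: 7/(6/5) = 35/6; row 3: 1/(4/5) = 5/4. Minimum is 5/4 at row 3 (x2 leaves); pivot element 4/5.
After the second pivot the obj-row RHS is 3 − (-13/5)·(5/4) = 25/4.

25/4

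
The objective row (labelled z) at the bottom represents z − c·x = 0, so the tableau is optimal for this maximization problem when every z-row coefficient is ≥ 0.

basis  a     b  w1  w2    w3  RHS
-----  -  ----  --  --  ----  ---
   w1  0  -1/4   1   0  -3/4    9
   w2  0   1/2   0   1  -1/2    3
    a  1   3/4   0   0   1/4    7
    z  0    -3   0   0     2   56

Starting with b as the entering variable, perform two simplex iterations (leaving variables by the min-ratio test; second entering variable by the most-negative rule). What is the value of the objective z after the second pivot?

153/2

Ratio test on column b — row 1: entry -1/4 ≤ 0; row 2: 3/(1/2) = 6; row 3: 7/(3/4) = 28/3. Minimum is 6 at row 2 (w2 leaves); pivot element 1/2.
Pivot on row 2; the z-row RHS becomes 56 − (-3)·6 = 74.
Next entering variable (most negative z-row entry -1): w3.
Ratio test on column w3 — row 1: entry -1 ≤ 0; row 2: entry -1 ≤ 0; row 3: (5/2)/1 = 5/2. Minimum is 5/2 at row 3 (a leaves); pivot element 1.
After the second pivot the z-row RHS is 74 − (-1)·(5/2) = 153/2.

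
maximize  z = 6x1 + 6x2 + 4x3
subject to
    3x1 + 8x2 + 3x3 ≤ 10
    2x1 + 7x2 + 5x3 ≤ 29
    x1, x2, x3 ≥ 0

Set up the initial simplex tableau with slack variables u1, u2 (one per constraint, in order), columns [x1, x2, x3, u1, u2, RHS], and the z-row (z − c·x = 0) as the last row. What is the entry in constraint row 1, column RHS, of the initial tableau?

The RHS of constraint 1 is b_1 = 10.

10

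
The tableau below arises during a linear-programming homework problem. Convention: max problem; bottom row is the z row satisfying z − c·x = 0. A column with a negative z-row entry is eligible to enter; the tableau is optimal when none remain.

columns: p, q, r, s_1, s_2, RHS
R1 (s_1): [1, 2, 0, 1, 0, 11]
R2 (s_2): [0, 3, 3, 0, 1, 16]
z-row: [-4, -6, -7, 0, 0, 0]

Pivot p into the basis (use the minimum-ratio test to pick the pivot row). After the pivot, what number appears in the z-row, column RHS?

44

Ratio test on column p — row 1: 11/1 = 11; row 2: entry 0 ≤ 0. Minimum is 11 at row 1 (s_1 leaves); pivot element 1.
Divide row 1 by 1; eliminate column p from the other rows.
z-row update in column RHS: 0 − (-4)·11 = 44.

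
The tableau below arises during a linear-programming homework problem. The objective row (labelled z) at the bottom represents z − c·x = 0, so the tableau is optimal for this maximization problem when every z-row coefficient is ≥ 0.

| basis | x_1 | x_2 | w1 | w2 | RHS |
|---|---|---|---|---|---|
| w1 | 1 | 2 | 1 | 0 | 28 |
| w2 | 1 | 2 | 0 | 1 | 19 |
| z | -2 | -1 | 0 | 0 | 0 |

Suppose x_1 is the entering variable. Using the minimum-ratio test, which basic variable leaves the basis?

Column x_1 entries and ratios — w1: 28/1 = 28; w2: 19/1 = 19.
Smallest ratio is 19 in the row of w2, so w2 leaves.

w2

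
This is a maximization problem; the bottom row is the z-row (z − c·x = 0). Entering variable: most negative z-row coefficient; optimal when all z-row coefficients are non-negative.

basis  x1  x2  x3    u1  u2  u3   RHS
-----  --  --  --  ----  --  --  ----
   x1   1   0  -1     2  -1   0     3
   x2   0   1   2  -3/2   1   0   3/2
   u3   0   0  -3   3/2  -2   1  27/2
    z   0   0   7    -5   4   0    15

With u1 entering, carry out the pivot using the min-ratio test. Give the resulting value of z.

45/2

Ratio test on column u1 — row 1: 3/2 = 3/2; row 2: entry -3/2 ≤ 0; row 3: (27/2)/(3/2) = 9. Minimum is 3/2 at row 1 (x1 leaves); pivot element 2.
Pivot on row 1; the z-row RHS becomes 15 − (-5)·(3/2) = 45/2.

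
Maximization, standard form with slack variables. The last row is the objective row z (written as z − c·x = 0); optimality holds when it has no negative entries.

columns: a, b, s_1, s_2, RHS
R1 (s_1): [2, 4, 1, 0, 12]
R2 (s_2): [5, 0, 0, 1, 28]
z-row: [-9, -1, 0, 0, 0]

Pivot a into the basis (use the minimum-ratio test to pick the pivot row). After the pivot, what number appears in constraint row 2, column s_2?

1/5

Ratio test on column a — row 1: 12/2 = 6; row 2: 28/5 = 28/5. Minimum is 28/5 at row 2 (s_2 leaves); pivot element 5.
Divide row 2 by 5; eliminate column a from the other rows.
In the new row 2, the s_2 entry is the old entry divided by the pivot: 1/5 = 1/5.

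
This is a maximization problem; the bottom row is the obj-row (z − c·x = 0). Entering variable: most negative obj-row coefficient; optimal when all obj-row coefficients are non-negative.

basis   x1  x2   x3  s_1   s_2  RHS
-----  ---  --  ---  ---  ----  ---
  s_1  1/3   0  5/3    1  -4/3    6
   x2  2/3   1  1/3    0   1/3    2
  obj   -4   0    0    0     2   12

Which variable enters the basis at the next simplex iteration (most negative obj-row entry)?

x1

Negative obj-row entries: x1: -4.
The most negative is -4 in column x1, so x1 enters.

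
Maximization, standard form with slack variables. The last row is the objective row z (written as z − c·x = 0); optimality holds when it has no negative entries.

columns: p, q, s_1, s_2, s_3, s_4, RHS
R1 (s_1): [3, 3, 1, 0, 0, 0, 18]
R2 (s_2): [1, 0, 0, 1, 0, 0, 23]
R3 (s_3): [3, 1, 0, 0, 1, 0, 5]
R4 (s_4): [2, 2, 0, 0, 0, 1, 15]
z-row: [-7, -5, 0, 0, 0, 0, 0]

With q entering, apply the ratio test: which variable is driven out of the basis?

s_3

Column q entries and ratios — s_1: 18/3 = 6; s_2: 0 ≤ 0, skip; s_3: 5/1 = 5; s_4: 15/2 = 15/2.
Smallest ratio is 5 in the row of s_3, so s_3 leaves.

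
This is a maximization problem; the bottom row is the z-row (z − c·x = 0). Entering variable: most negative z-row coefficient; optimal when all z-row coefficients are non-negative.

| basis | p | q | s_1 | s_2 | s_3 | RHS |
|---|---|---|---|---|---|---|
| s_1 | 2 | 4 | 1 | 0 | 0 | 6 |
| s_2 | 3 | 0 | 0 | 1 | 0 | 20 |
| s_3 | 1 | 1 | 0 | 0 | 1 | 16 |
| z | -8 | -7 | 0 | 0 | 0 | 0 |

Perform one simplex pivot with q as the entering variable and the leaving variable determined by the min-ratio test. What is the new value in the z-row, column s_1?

7/4

Ratio test on column q — row 1: 6/4 = 3/2; row 2: entry 0 ≤ 0; row 3: 16/1 = 16. Minimum is 3/2 at row 1 (s_1 leaves); pivot element 4.
Divide row 1 by 4; eliminate column q from the other rows.
z-row update in column s_1: 0 − (-7)·(1/4) = 7/4.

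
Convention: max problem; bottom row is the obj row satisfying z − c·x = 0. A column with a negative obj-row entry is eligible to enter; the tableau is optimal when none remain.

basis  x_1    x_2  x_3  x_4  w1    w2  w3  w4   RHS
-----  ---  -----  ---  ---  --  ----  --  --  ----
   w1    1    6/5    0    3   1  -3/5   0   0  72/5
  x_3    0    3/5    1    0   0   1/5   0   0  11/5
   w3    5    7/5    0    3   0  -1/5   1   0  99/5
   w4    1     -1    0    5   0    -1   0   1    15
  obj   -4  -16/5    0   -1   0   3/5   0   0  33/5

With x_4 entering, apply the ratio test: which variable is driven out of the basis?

Column x_4 entries and ratios — w1: (72/5)/3 = 24/5; x_3: 0 ≤ 0, skip; w3: (99/5)/3 = 33/5; w4: 15/5 = 3.
Smallest ratio is 3 in the row of w4, so w4 leaves.

w4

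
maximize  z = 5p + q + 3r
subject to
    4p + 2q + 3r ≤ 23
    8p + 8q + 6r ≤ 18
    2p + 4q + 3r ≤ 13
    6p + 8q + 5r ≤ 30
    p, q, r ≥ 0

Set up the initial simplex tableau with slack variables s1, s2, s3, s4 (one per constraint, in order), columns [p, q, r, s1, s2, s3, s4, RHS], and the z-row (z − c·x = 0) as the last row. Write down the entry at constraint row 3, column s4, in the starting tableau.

0

Slack s4 belongs to constraint 4; its column is the unit vector e_4, so the entry in row 3 is 0.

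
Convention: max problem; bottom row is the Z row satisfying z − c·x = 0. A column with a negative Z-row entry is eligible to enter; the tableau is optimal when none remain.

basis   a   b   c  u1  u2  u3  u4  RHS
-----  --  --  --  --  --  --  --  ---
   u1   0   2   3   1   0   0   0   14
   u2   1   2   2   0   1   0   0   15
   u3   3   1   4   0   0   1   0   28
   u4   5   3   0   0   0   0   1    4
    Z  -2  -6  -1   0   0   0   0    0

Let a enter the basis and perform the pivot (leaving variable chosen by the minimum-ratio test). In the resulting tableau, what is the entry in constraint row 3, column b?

Ratio test on column a — row 1: entry 0 ≤ 0; row 2: 15/1 = 15; row 3: 28/3 = 28/3; row 4: 4/5 = 4/5. Minimum is 4/5 at row 4 (u4 leaves); pivot element 5.
Divide row 4 by 5; eliminate column a from the other rows.
Row 3 update in column b: 1 − 3·(3/5) = -4/5.

-4/5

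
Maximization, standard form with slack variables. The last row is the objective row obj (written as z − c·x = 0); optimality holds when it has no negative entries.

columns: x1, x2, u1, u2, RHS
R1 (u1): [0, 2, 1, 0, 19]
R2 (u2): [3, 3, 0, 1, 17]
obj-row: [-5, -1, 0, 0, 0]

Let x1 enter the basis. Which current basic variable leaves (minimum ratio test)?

Column x1 entries and ratios — u1: 0 ≤ 0, skip; u2: 17/3 = 17/3.
Smallest ratio is 17/3 in the row of u2, so u2 leaves.

u2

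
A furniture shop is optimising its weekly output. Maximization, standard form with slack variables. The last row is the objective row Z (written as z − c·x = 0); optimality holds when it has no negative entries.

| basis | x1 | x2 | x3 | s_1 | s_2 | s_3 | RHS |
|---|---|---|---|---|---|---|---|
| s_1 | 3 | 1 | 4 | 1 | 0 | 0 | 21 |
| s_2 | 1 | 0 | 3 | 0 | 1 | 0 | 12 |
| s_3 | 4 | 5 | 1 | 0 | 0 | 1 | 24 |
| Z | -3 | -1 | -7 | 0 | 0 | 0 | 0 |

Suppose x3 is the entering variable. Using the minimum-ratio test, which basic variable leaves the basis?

Column x3 entries and ratios — s_1: 21/4 = 21/4; s_2: 12/3 = 4; s_3: 24/1 = 24.
Smallest ratio is 4 in the row of s_2, so s_2 leaves.

s_2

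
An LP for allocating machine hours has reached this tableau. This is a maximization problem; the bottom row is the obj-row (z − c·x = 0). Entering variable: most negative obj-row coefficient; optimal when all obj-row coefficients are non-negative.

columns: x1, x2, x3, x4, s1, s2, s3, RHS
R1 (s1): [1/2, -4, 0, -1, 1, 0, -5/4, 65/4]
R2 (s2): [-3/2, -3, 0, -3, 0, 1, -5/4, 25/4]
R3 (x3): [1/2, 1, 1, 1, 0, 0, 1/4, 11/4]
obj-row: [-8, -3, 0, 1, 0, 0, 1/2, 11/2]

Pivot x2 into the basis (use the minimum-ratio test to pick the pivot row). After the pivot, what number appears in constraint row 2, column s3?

Ratio test on column x2 — row 1: entry -4 ≤ 0; row 2: entry -3 ≤ 0; row 3: (11/4)/1 = 11/4. Minimum is 11/4 at row 3 (x3 leaves); pivot element 1.
Divide row 3 by 1; eliminate column x2 from the other rows.
Row 2 update in column s3: -5/4 − (-3)·(1/4) = -1/2.

-1/2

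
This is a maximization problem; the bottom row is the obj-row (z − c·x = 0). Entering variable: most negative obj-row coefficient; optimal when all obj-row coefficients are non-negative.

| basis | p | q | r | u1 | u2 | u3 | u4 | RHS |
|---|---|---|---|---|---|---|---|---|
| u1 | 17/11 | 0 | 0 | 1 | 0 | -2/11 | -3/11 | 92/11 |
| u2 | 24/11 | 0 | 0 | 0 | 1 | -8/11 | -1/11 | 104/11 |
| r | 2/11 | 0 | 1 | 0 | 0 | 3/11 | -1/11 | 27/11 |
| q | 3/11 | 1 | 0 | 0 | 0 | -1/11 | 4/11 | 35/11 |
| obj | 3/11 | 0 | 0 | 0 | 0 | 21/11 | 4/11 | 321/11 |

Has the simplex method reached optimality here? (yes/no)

Every obj-row coefficient is ≥ 0, so the tableau is optimal.

yes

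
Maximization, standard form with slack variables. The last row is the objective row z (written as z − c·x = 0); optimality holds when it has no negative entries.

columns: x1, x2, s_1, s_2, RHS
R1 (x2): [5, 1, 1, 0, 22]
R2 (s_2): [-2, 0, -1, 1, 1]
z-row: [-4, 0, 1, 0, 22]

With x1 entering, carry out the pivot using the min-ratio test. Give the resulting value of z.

Ratio test on column x1 — row 1: 22/5 = 22/5; row 2: entry -2 ≤ 0. Minimum is 22/5 at row 1 (x2 leaves); pivot element 5.
Pivot on row 1; the z-row RHS becomes 22 − (-4)·(22/5) = 198/5.

198/5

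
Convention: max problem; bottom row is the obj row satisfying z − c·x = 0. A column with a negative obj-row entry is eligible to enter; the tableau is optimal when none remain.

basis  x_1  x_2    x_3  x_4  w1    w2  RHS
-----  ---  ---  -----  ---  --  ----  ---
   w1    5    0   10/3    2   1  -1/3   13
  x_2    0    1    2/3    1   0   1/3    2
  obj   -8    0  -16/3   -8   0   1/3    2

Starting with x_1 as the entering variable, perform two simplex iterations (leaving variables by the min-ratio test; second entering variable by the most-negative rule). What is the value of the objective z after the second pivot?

Ratio test on column x_1 — row 1: 13/5 = 13/5; row 2: entry 0 ≤ 0. Minimum is 13/5 at row 1 (w1 leaves); pivot element 5.
Pivot on row 1; the obj-row RHS becomes 2 − (-8)·(13/5) = 114/5.
Next entering variable (most negative obj-row entry -24/5): x_4.
Ratio test on column x_4 — row 1: (13/5)/(2/5) = 13/2; row 2: 2/1 = 2. Minimum is 2 at row 2 (x_2 leaves); pivot element 1.
After the second pivot the obj-row RHS is 114/5 − (-24/5)·2 = 162/5.

162/5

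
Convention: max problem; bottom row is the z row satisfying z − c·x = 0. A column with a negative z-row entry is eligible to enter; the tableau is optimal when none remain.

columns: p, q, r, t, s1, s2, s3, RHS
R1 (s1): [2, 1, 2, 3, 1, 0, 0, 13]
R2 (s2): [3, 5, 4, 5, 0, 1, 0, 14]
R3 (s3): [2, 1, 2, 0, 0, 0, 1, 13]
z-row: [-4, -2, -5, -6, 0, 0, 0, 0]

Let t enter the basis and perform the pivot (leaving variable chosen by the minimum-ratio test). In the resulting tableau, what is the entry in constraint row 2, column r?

Ratio test on column t — row 1: 13/3 = 13/3; row 2: 14/5 = 14/5; row 3: entry 0 ≤ 0. Minimum is 14/5 at row 2 (s2 leaves); pivot element 5.
Divide row 2 by 5; eliminate column t from the other rows.
In the new row 2, the r entry is the old entry divided by the pivot: 4/5 = 4/5.

4/5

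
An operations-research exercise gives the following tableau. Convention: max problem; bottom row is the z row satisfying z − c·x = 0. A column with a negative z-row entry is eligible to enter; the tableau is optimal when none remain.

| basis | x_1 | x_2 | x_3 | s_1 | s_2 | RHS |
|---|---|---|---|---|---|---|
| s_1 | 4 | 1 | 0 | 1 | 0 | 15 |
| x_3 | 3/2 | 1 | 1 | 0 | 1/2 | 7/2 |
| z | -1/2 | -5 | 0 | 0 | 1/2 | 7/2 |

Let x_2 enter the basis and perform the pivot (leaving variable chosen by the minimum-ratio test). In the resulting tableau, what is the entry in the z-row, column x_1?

7

Ratio test on column x_2 — row 1: 15/1 = 15; row 2: (7/2)/1 = 7/2. Minimum is 7/2 at row 2 (x_3 leaves); pivot element 1.
Divide row 2 by 1; eliminate column x_2 from the other rows.
z-row update in column x_1: -1/2 − (-5)·(3/2) = 7.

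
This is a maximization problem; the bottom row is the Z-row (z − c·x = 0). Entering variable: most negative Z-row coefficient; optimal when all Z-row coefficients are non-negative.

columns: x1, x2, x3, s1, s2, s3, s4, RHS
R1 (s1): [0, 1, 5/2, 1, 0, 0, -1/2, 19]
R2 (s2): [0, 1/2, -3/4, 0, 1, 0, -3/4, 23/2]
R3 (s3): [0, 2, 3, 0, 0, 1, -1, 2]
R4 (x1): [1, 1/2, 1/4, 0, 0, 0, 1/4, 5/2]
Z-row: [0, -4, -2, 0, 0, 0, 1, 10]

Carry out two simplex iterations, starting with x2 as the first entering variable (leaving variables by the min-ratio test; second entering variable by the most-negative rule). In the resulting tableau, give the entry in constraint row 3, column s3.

1/4

Ratio test on column x2 — row 1: 19/1 = 19; row 2: (23/2)/(1/2) = 23; row 3: 2/2 = 1; row 4: (5/2)/(1/2) = 5. Minimum is 1 at row 3 (s3 leaves); pivot element 2.
Divide row 3 by 2; eliminate column x2 from the other rows.
Second iteration: most negative Z-row entry is -1 in column s4, so s4 enters.
Ratio test on column s4 — row 1: entry 0 ≤ 0; row 2: entry -1/2 ≤ 0; row 3: entry -1/2 ≤ 0; row 4: 2/(1/2) = 4. Minimum is 4 at row 4 (x1 leaves); pivot element 1/2.
Divide row 4 by 1/2; eliminate column s4 from the other rows.
After both pivots, the entry at constraint row 3, column s3 is 1/4.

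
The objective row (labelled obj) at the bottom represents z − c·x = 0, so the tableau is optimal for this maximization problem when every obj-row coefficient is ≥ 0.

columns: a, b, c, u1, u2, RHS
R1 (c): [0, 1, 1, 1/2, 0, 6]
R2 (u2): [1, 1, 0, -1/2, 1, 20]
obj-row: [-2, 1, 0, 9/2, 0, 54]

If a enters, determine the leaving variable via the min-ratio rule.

Column a entries and ratios — c: 0 ≤ 0, skip; u2: 20/1 = 20.
Smallest ratio is 20 in the row of u2, so u2 leaves.

u2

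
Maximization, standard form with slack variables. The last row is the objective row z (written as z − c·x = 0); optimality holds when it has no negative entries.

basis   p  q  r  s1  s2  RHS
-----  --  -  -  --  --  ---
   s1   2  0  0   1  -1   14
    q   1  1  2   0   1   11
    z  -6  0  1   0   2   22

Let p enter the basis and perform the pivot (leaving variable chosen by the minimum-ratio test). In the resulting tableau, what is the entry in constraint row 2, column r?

2

Ratio test on column p — row 1: 14/2 = 7; row 2: 11/1 = 11. Minimum is 7 at row 1 (s1 leaves); pivot element 2.
Divide row 1 by 2; eliminate column p from the other rows.
Row 2 update in column r: 2 − 1·0 = 2.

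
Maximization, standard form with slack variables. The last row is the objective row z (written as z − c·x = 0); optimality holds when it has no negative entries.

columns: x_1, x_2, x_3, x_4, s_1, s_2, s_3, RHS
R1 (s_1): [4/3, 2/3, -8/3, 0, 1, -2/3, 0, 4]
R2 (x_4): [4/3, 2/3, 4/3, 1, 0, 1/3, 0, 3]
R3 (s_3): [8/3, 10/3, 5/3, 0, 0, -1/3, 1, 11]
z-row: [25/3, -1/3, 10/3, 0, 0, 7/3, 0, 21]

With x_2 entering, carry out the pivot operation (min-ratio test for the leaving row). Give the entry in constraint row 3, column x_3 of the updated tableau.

1/2

Ratio test on column x_2 — row 1: 4/(2/3) = 6; row 2: 3/(2/3) = 9/2; row 3: 11/(10/3) = 33/10. Minimum is 33/10 at row 3 (s_3 leaves); pivot element 10/3.
Divide row 3 by 10/3; eliminate column x_2 from the other rows.
In the new row 3, the x_3 entry is the old entry divided by the pivot: (5/3)/(10/3) = 1/2.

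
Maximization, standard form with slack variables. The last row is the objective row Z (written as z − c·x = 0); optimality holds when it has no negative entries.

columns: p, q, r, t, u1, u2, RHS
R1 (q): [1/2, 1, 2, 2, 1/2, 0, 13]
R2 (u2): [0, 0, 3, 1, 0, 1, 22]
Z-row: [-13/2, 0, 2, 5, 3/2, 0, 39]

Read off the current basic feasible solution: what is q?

13

q is basic (row 1); its value is the RHS of that row, 13.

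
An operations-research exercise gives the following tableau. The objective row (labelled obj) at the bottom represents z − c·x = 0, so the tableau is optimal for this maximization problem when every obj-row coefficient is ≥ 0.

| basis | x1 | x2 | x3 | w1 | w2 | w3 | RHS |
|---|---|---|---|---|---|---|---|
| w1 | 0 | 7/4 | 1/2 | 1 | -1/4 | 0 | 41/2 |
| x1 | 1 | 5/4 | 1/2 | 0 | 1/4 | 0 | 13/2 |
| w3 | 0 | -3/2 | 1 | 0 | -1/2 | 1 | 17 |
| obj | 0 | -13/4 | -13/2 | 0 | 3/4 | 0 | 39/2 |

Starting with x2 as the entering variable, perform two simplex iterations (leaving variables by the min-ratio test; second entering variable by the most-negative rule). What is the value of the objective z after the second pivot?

Ratio test on column x2 — row 1: (41/2)/(7/4) = 82/7; row 2: (13/2)/(5/4) = 26/5; row 3: entry -3/2 ≤ 0. Minimum is 26/5 at row 2 (x1 leaves); pivot element 5/4.
Pivot on row 2; the obj-row RHS becomes 39/2 − (-13/4)·(26/5) = 182/5.
Next entering variable (most negative obj-row entry -26/5): x3.
Ratio test on column x3 — row 1: entry -1/5 ≤ 0; row 2: (26/5)/(2/5) = 13; row 3: (124/5)/(8/5) = 31/2. Minimum is 13 at row 2 (x2 leaves); pivot element 2/5.
After the second pivot the obj-row RHS is 182/5 − (-26/5)·13 = 104.

104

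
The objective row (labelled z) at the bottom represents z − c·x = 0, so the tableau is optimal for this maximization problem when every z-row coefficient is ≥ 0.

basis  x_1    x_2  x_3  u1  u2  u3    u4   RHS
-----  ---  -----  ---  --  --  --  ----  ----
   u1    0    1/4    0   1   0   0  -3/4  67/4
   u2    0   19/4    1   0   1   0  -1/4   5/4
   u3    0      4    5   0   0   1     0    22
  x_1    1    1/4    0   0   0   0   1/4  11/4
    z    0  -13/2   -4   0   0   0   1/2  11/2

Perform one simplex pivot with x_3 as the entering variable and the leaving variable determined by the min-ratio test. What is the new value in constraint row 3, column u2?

Ratio test on column x_3 — row 1: entry 0 ≤ 0; row 2: (5/4)/1 = 5/4; row 3: 22/5 = 22/5; row 4: entry 0 ≤ 0. Minimum is 5/4 at row 2 (u2 leaves); pivot element 1.
Divide row 2 by 1; eliminate column x_3 from the other rows.
Row 3 update in column u2: 0 − 5·1 = -5.

-5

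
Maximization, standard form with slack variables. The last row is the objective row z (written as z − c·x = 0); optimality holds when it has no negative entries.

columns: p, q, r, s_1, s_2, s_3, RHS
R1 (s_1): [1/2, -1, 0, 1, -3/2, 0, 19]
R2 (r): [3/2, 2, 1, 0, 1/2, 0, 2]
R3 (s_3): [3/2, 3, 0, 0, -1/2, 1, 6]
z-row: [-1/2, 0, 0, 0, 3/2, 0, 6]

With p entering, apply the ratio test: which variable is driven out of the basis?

r

Column p entries and ratios — s_1: 19/(1/2) = 38; r: 2/(3/2) = 4/3; s_3: 6/(3/2) = 4.
Smallest ratio is 4/3 in the row of r, so r leaves.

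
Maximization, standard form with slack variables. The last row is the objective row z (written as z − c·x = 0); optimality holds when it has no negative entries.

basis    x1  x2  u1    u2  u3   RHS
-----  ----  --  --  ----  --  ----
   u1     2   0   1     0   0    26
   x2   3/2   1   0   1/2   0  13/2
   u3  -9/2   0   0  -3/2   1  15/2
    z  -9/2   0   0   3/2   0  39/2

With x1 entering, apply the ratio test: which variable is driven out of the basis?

x2

Column x1 entries and ratios — u1: 26/2 = 13; x2: (13/2)/(3/2) = 13/3; u3: -9/2 ≤ 0, skip.
Smallest ratio is 13/3 in the row of x2, so x2 leaves.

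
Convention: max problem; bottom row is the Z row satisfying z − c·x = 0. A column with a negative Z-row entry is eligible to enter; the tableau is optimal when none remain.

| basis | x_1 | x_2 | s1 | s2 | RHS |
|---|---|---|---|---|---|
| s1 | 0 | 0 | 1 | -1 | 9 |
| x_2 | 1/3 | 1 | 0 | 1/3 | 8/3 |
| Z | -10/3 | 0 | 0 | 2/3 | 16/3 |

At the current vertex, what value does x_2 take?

8/3

x_2 is basic (row 2); its value is the RHS of that row, 8/3.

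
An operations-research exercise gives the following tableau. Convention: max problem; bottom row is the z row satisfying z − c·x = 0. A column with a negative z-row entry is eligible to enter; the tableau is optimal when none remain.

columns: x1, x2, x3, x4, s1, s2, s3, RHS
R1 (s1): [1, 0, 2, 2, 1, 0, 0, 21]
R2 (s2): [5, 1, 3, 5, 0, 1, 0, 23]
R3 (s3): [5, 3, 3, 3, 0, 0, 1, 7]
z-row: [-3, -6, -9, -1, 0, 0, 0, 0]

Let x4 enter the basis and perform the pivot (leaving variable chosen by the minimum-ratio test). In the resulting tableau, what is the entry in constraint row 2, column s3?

-5/3

Ratio test on column x4 — row 1: 21/2 = 21/2; row 2: 23/5 = 23/5; row 3: 7/3 = 7/3. Minimum is 7/3 at row 3 (s3 leaves); pivot element 3.
Divide row 3 by 3; eliminate column x4 from the other rows.
Row 2 update in column s3: 0 − 5·(1/3) = -5/3.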